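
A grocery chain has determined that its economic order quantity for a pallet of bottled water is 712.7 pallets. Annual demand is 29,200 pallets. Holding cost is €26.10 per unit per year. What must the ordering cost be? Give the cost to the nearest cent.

S ≈ €227.01

The basic EOQ model gives Q* = √(2DS/H); rearrange for the unknown.
From Q* = √(2DS/H): S = Q*²H / (2D) = 712.7² × 26.1 / (2 × 29,200) = 227.0080.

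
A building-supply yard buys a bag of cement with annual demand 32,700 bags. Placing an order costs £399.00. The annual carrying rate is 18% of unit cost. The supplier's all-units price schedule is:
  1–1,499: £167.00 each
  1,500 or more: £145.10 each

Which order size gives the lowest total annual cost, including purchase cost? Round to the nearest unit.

Q* ≈ 1,500 bags

Holding cost per unit per year at price C is H = 0.18·C.
Candidates are each tier's EOQ (if it falls in that tier) and each price-break quantity.
EOQ at £167.00 = 931.7 (feasible in tier 1): TC = 32,700×£167.00 + (32,700/931.7)×399 + (931.7/2)×0.18×£167.00 = £5,488,907.21.
EOQ at £145.10 = 999.6 < 1500, so use break Q=1500: TC = 32,700×£145.10 + (32,700/1500.0)×399 + (1500.0/2)×0.18×£145.10 = £4,773,056.70.
Lowest total cost is £4,773,056.70 at Q = 1500.0.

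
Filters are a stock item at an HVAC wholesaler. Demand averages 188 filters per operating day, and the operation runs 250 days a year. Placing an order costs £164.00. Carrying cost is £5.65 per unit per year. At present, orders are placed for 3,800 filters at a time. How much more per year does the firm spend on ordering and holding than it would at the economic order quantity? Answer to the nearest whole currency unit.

Extra cost ≈ £3,431 per year

Annual demand D = 188 × 250 = 47,000.
EOQ = √(2DS/H) = √(2 × 47,000 × 164 / 5.65) ≈ 1651.82.
Cost at Q* = (D/Q*)S + (Q*/2)H = √(2DSH) ≈ £9,332.76.
Cost at Q = 3,800: (47,000/3,800)×164 + (3,800/2)×5.65 = £2,028.42 + £10,735.00 = £12,763.42.
Excess = £12,763.42 − £9,332.76 = £3,430.66.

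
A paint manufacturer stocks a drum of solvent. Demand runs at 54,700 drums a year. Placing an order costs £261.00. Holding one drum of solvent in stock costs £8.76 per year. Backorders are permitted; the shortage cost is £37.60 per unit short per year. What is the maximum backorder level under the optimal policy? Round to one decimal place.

With planned backorders, Q* = √(2DS/H) · √((H+B)/B).
√(2DS/H) = √(2 × 54,700 × 261 / 8.76) = 1805.414.
√((H+B)/B) = √((8.76+37.6)/37.6) = 1.1104.
Q* ≈ 2004.724.
S* = Q* · H/(H+B) = 2004.724 × 8.76/46.36 ≈ 378.805.

S* ≈ 378.8 drums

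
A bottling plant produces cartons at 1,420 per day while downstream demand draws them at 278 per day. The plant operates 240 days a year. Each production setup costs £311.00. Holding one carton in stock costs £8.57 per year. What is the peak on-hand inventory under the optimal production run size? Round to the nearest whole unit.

I_max ≈ 1,973 cartons

Annual demand D = 278 × 240 = 66,720.
Production build-up factor (1 − d/p) = 1 − 278/1,420 = 0.8042.
Q* = √(2DS / (H(1 − d/p))) = √(2 × 66,720 × 311 / (8.57 × 0.8042)).
= √(41,499,840 / 6.8922) ≈ 2453.827.
Maximum inventory = Q*(1 − d/p) = 2453.827 × 0.8042 ≈ 1973.430.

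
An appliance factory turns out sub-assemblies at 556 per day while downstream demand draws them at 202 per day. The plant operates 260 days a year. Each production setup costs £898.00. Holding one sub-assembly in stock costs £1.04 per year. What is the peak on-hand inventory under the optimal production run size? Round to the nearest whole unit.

I_max ≈ 7,599 sub-assemblies

Annual demand D = 202 × 260 = 52,520.
Production build-up factor (1 − d/p) = 1 − 202/556 = 0.6367.
Q* = √(2DS / (H(1 − d/p))) = √(2 × 52,520 × 898 / (1.04 × 0.6367)).
= √(94,325,920 / 0.6622) ≈ 11935.335.
Maximum inventory = Q*(1 − d/p) = 11935.335 × 0.6367 ≈ 7599.116.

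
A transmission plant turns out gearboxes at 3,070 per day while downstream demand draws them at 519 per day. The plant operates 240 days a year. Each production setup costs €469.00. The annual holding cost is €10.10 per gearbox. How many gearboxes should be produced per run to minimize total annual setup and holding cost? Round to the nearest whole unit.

Q* ≈ 3,731 gearboxes

Annual demand D = 519 × 240 = 124,560.
Production build-up factor (1 − d/p) = 1 − 519/3,070 = 0.8309.
Q* = √(2DS / (H(1 − d/p))) = √(2 × 124,560 × 469 / (10.1 × 0.8309)).
= √(116,837,280 / 8.3925) ≈ 3731.161.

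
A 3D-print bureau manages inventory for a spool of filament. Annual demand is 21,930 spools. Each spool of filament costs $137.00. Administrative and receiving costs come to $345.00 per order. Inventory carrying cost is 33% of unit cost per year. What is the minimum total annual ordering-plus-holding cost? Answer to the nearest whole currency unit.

TC* ≈ $26,155

Holding cost H = 0.33 × $137.00 = $45.2100 per unit per year.
Q* = √(2DS/H) = √(2 × 21,930 × 345 / 45.21) ≈ 578.53.
At Q*, ordering cost (D/Q*)S equals holding cost (Q*/2)H, each = √(DSH/2).
Minimum total = √(2DSH) = √(2 × 21,930 × 345 × 45.21) ≈ 26155.385.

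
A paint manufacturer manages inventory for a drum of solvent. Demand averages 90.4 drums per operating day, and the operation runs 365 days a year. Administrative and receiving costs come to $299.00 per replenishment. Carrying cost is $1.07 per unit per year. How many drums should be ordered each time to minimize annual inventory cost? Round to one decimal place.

Annual demand D = 90.4 × 365 = 32,996.
EOQ = √(2DS / H) = √(2 × 32,996 × 299 / 1.07).
= √(19,731,608 / 1.07) = √18,440,755.1402 ≈ 4294.270.

Q* ≈ 4,294.3 drums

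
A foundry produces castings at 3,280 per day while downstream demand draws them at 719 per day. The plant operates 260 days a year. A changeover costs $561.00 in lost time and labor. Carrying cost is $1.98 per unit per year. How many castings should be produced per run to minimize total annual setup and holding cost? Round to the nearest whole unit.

Annual demand D = 719 × 260 = 186,940.
Production build-up factor (1 − d/p) = 1 − 719/3,280 = 0.7808.
Q* = √(2DS / (H(1 − d/p))) = √(2 × 186,940 × 561 / (1.98 × 0.7808)).
= √(209,746,680 / 1.546) ≈ 11647.885.

Q* ≈ 11,648 castings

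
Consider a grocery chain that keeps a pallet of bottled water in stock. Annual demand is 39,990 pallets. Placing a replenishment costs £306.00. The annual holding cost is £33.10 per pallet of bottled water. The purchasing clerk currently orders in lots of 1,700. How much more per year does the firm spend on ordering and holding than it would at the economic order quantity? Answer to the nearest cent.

EOQ = √(2DS/H) = √(2 × 39,990 × 306 / 33.1) ≈ 859.88.
Cost at Q* = (D/Q*)S + (Q*/2)H = √(2DSH) ≈ £28,462.00.
Cost at Q = 1,700: (39,990/1,700)×306 + (1,700/2)×33.1 = £7,198.20 + £28,135.00 = £35,333.20.
Excess = £35,333.20 − £28,462.00 = £6,871.20.

Extra cost ≈ £6,871.20 per year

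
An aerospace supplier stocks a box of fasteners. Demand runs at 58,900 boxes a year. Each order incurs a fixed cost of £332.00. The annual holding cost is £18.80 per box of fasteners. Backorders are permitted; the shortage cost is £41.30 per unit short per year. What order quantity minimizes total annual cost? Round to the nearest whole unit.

With planned backorders, Q* = √(2DS/H) · √((H+B)/B).
√(2DS/H) = √(2 × 58,900 × 332 / 18.8) = 1442.324.
√((H+B)/B) = √((18.8+41.3)/41.3) = 1.2063.
Q* ≈ 1739.903.

Q* ≈ 1,740 boxes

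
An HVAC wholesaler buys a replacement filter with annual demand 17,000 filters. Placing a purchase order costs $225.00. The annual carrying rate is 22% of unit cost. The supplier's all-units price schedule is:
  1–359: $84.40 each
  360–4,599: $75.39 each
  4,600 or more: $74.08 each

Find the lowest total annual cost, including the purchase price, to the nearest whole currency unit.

TC* ≈ $1,292,894

Holding cost per unit per year at price C is H = 0.22·C.
Candidates are each tier's EOQ (if it falls in that tier) and each price-break quantity.
Tier 1 ($84.40): EOQ = 641.9 exceeds tier's upper bound 359, so this tier is dominated.
EOQ at $75.39 = 679.1 (feasible in tier 2): TC = 17,000×$75.39 + (17,000/679.1)×225 + (679.1/2)×0.22×$75.39 = $1,292,894.16.
EOQ at $74.08 = 685.1 < 4600, so use break Q=4600: TC = 17,000×$74.08 + (17,000/4600.0)×225 + (4600.0/2)×0.22×$74.08 = $1,297,676.00.
Lowest total cost among the candidates is at Q = 679.1.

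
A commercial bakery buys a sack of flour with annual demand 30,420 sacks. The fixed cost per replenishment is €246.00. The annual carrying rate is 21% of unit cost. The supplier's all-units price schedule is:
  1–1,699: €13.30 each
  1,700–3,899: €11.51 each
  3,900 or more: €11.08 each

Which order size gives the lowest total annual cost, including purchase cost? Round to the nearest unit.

Holding cost per unit per year at price C is H = 0.21·C.
For each price level, check whether its EOQ is feasible; otherwise the best quantity at that price is the breakpoint.
Tier 1 (€13.30): EOQ = 2314.9 exceeds tier's upper bound 1699, so this tier is dominated.
EOQ at €11.51 = 2488.4 (feasible in tier 2): TC = 30,420×€11.51 + (30,420/2488.4)×246 + (2488.4/2)×0.21×€11.51 = €356,148.84.
EOQ at €11.08 = 2536.2 < 3900, so use break Q=3900: TC = 30,420×€11.08 + (30,420/3900.0)×246 + (3900.0/2)×0.21×€11.08 = €343,509.66.
Lowest total cost is €343,509.66 at Q = 3900.0.

Q* ≈ 3,900 sacks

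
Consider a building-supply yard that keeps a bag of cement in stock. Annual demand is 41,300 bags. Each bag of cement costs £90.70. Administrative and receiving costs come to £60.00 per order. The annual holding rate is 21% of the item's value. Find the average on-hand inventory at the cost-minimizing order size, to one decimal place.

Average inventory ≈ 255.0 bags

Holding cost H = 0.21 × £90.70 = £19.0470 per unit per year.
EOQ = √(2DS/H) = √(2 × 41,300 × 60 / 19.047) ≈ 510.10.
Average inventory = Q*/2 ≈ 510.10 / 2 = 255.048.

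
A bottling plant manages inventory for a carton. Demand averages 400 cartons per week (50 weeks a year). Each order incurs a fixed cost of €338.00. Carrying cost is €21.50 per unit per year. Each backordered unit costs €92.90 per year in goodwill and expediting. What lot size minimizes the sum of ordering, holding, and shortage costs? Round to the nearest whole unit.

Annual demand D = 400 × 50 = 20,000.
With planned backorders, Q* = √(2DS/H) · √((H+B)/B).
√(2DS/H) = √(2 × 20,000 × 338 / 21.5) = 792.993.
√((H+B)/B) = √((21.5+92.9)/92.9) = 1.1097.
Q* ≈ 879.983.

Q* ≈ 880 cartons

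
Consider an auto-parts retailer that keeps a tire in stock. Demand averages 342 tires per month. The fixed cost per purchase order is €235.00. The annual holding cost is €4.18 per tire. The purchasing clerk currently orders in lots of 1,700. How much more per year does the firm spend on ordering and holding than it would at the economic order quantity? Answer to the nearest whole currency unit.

Extra cost ≈ €1,281 per year

Annual demand D = 342 × 12 = 4,104.
EOQ = √(2DS/H) = √(2 × 4,104 × 235 / 4.18) ≈ 679.30.
Cost at Q* = (D/Q*)S + (Q*/2)H = √(2DSH) ≈ €2,839.49.
Cost at Q = 1,700: (4,104/1,700)×235 + (1,700/2)×4.18 = €567.32 + €3,553.00 = €4,120.32.
Excess = €4,120.32 − €2,839.49 = €1,280.83.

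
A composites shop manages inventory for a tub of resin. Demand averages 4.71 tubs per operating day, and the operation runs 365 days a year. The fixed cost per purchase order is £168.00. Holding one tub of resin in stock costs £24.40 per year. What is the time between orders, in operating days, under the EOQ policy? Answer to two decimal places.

T ≈ 32.67 days

Annual demand D = 4.71 × 365 = 1,719.15.
EOQ = √(2DS/H) = √(2 × 1,719.15 × 168 / 24.4) ≈ 153.86.
Cycle time = Q*/D × 365 = 153.86 / 1,719.15 × 365 ≈ 32.667 days.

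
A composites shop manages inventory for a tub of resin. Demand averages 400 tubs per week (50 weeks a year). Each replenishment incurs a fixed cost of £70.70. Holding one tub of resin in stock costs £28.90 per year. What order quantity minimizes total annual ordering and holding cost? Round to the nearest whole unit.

Q* ≈ 313 tubs

Annual demand D = 400 × 50 = 20,000.
EOQ = √(2DS / H) = √(2 × 20,000 × 70.7 / 28.9).
= √(2,828,000 / 28.9) = √97,854.6713 ≈ 312.817.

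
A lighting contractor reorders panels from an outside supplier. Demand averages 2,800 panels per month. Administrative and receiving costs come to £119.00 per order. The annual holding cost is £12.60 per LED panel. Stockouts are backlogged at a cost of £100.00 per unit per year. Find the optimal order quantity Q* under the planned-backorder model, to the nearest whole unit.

Annual demand D = 2,800 × 12 = 33,600.
With planned backorders, Q* = √(2DS/H) · √((H+B)/B).
√(2DS/H) = √(2 × 33,600 × 119 / 12.6) = 796.660.
√((H+B)/B) = √((12.6+100)/100) = 1.0611.
Q* ≈ 845.361.

Q* ≈ 845 panels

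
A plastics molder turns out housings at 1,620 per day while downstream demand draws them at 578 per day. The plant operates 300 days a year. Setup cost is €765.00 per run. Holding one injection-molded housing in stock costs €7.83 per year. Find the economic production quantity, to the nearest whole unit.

Annual demand D = 578 × 300 = 173,400.
Production build-up factor (1 − d/p) = 1 − 578/1,620 = 0.6432.
Q* = √(2DS / (H(1 − d/p))) = √(2 × 173,400 × 765 / (7.83 × 0.6432)).
= √(265,302,000 / 5.0363) ≈ 7257.934.

Q* ≈ 7,258 housings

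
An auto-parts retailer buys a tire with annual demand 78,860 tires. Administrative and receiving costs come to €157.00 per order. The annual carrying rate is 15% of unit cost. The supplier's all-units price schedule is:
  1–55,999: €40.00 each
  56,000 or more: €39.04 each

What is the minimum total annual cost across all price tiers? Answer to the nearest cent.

Holding cost per unit per year at price C is H = 0.15·C.
For each price level, check whether its EOQ is feasible; otherwise the best quantity at that price is the breakpoint.
EOQ at €40.00 = 2031.5 (feasible in tier 1): TC = 78,860×€40.00 + (78,860/2031.5)×157 + (2031.5/2)×0.15×€40.00 = €3,166,589.02.
EOQ at €39.04 = 2056.3 < 56000, so use break Q=56000: TC = 78,860×€39.04 + (78,860/56000.0)×157 + (56000.0/2)×0.15×€39.04 = €3,242,883.49.
Lowest total cost among the candidates is at Q = 2031.5.

TC* ≈ €3,166,589.02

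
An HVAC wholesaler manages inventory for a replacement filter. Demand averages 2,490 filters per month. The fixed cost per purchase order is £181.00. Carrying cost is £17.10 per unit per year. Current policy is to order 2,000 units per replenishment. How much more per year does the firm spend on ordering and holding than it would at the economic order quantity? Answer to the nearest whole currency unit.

Extra cost ≈ £6,204 per year

Annual demand D = 2,490 × 12 = 29,880.
EOQ = √(2DS/H) = √(2 × 29,880 × 181 / 17.1) ≈ 795.33.
Cost at Q* = (D/Q*)S + (Q*/2)H = √(2DSH) ≈ £13,600.12.
Cost at Q = 2,000: (29,880/2,000)×181 + (2,000/2)×17.1 = £2,704.14 + £17,100.00 = £19,804.14.
Excess = £19,804.14 − £13,600.12 = £6,204.02.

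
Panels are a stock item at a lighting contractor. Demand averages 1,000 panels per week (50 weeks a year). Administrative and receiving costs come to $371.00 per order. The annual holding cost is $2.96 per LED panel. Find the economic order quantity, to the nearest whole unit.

Q* ≈ 3,540 panels

Annual demand D = 1,000 × 50 = 50,000.
EOQ = √(2DS / H) = √(2 × 50,000 × 371 / 2.96).
= √(37,100,000 / 2.96) = √12,533,783.7838 ≈ 3540.308.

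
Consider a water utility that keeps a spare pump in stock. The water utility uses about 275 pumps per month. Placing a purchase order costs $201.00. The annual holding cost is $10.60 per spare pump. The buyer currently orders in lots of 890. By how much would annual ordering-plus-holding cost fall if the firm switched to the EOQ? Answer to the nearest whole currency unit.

Extra cost ≈ $1,712 per year

Annual demand D = 275 × 12 = 3,300.
EOQ = √(2DS/H) = √(2 × 3,300 × 201 / 10.6) ≈ 353.77.
Cost at Q* = (D/Q*)S + (Q*/2)H = √(2DSH) ≈ $3,749.93.
Cost at Q = 890: (3,300/890)×201 + (890/2)×10.6 = $745.28 + $4,717.00 = $5,462.28.
Excess = $5,462.28 − $3,749.93 = $1,712.35.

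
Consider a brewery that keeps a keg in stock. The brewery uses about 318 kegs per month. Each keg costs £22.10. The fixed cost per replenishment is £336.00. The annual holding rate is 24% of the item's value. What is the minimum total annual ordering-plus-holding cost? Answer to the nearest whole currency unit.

TC* ≈ £3,688

Annual demand D = 318 × 12 = 3,816.
Holding cost H = 0.24 × £22.10 = £5.3040 per unit per year.
EOQ = √(2DS/H) = √(2 × 3,816 × 336 / 5.304) ≈ 695.32.
At the optimum the two cost components are equal, so total cost = 2·(Q*/2)H = Q*·H.
Minimum total = √(2DSH) = √(2 × 3,816 × 336 × 5.304) ≈ 3687.997.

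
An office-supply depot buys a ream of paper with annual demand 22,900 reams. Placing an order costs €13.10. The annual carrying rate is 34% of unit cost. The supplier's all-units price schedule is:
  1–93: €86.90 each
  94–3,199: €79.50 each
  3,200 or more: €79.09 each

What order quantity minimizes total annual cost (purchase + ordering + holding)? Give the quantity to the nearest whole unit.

Q* ≈ 149 reams

Holding cost per unit per year at price C is H = 0.34·C.
Candidates are each tier's EOQ (if it falls in that tier) and each price-break quantity.
Tier 1 (€86.90): EOQ = 142.5 exceeds tier's upper bound 93, so this tier is dominated.
EOQ at €79.50 = 149.0 (feasible in tier 2): TC = 22,900×€79.50 + (22,900/149.0)×13.1 + (149.0/2)×0.34×€79.50 = €1,824,577.09.
EOQ at €79.09 = 149.4 < 3200, so use break Q=3200: TC = 22,900×€79.09 + (22,900/3200.0)×13.1 + (3200.0/2)×0.34×€79.09 = €1,854,279.71.
Lowest total cost is €1,824,577.09 at Q = 149.0.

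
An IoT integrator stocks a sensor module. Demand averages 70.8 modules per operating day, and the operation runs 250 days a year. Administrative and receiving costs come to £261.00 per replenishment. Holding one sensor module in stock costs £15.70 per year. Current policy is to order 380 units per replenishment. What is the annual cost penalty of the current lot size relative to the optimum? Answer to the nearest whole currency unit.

Annual demand D = 70.8 × 250 = 17,700.
EOQ = √(2DS/H) = √(2 × 17,700 × 261 / 15.7) ≈ 767.14.
Cost at Q* = (D/Q*)S + (Q*/2)H = √(2DSH) ≈ £12,044.03.
Cost at Q = 380: (17,700/380)×261 + (380/2)×15.7 = £12,157.11 + £2,983.00 = £15,140.11.
Excess = £15,140.11 − £12,044.03 = £3,096.08.

Extra cost ≈ £3,096 per year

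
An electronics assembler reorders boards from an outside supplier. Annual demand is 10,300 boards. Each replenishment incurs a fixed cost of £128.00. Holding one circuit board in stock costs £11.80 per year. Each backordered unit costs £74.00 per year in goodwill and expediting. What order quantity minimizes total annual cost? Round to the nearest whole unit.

Q* ≈ 509 boards

With planned backorders, Q* = √(2DS/H) · √((H+B)/B).
√(2DS/H) = √(2 × 10,300 × 128 / 11.8) = 472.713.
√((H+B)/B) = √((11.8+74)/74) = 1.0768.
Q* ≈ 509.009.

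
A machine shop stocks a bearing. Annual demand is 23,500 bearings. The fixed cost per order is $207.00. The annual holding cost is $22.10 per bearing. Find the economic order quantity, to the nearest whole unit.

EOQ = √(2DS / H) = √(2 × 23,500 × 207 / 22.1).
= √(9,729,000 / 22.1) = √440,226.2443 ≈ 663.495.

Q* ≈ 663 bearings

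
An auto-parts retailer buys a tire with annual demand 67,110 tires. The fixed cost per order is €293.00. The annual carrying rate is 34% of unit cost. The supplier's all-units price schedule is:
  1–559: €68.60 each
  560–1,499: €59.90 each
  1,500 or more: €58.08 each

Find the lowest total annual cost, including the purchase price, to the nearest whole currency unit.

Holding cost per unit per year at price C is H = 0.34·C.
For each price level, check whether its EOQ is feasible; otherwise the best quantity at that price is the breakpoint.
Tier 1 (€68.60): EOQ = 1298.5 exceeds tier's upper bound 559, so this tier is dominated.
EOQ at €59.90 = 1389.6 (feasible in tier 2): TC = 67,110×€59.90 + (67,110/1389.6)×293 + (1389.6/2)×0.34×€59.90 = €4,048,189.58.
EOQ at €58.08 = 1411.2 < 1500, so use break Q=1500: TC = 67,110×€58.08 + (67,110/1500.0)×293 + (1500.0/2)×0.34×€58.08 = €3,925,668.02.
Lowest total cost among the candidates is at Q = 1500.0.

TC* ≈ €3,925,668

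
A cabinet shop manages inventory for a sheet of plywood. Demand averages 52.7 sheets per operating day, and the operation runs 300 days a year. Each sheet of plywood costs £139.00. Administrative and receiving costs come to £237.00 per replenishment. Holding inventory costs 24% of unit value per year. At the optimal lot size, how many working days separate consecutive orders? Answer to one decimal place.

T ≈ 9.0 days

Annual demand D = 52.7 × 300 = 15,810.
Holding cost H = 0.24 × £139.00 = £33.3600 per unit per year.
Q* = √(2DS/H) = √(2 × 15,810 × 237 / 33.36) ≈ 473.96.
Cycle time = Q*/D × 300 = 473.96 / 15,810 × 300 ≈ 8.994 days.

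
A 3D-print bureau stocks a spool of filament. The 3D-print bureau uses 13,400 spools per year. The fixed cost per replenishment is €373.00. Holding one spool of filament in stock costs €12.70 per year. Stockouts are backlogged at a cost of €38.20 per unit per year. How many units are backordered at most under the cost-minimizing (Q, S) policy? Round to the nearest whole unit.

With planned backorders, Q* = √(2DS/H) · √((H+B)/B).
√(2DS/H) = √(2 × 13,400 × 373 / 12.7) = 887.197.
√((H+B)/B) = √((12.7+38.2)/38.2) = 1.1543.
Q* ≈ 1024.111.
S* = Q* · H/(H+B) = 1024.111 × 12.7/50.9 ≈ 255.525.

S* ≈ 256 spools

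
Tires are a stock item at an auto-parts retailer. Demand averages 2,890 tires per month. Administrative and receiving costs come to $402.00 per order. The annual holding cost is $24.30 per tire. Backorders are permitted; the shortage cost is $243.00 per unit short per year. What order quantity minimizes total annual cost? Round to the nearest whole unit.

Annual demand D = 2,890 × 12 = 34,680.
With planned backorders, Q* = √(2DS/H) · √((H+B)/B).
√(2DS/H) = √(2 × 34,680 × 402 / 24.3) = 1071.185.
√((H+B)/B) = √((24.3+243)/243) = 1.0488.
Q* ≈ 1123.468.

Q* ≈ 1,123 tires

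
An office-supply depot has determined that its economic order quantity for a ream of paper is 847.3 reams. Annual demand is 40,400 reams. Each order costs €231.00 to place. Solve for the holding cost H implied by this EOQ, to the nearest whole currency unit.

Squaring Q* = √(2DS/H) gives Q*² = 2DS/H.
From Q* = √(2DS/H): H = 2DS / Q*² = 2 × 40,400 × 231 / 847.3² = 25.9985.

H ≈ €26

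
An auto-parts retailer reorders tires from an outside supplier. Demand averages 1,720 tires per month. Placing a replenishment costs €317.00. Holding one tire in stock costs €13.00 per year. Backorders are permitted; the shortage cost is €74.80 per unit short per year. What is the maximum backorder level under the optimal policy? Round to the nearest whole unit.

Annual demand D = 1,720 × 12 = 20,640.
With planned backorders, Q* = √(2DS/H) · √((H+B)/B).
√(2DS/H) = √(2 × 20,640 × 317 / 13) = 1003.293.
√((H+B)/B) = √((13+74.8)/74.8) = 1.0834.
Q* ≈ 1086.987.
S* = Q* · H/(H+B) = 1086.987 × 13/87.8 ≈ 160.943.

S* ≈ 161 tires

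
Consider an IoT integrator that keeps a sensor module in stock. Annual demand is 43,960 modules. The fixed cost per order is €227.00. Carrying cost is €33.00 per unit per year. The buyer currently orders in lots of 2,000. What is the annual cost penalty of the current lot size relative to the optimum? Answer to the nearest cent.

EOQ = √(2DS/H) = √(2 × 43,960 × 227 / 33) ≈ 777.68.
Cost at Q* = (D/Q*)S + (Q*/2)H = √(2DSH) ≈ €25,663.37.
Cost at Q = 2,000: (43,960/2,000)×227 + (2,000/2)×33 = €4,989.46 + €33,000.00 = €37,989.46.
Excess = €37,989.46 − €25,663.37 = €12,326.09.

Extra cost ≈ €12,326.09 per year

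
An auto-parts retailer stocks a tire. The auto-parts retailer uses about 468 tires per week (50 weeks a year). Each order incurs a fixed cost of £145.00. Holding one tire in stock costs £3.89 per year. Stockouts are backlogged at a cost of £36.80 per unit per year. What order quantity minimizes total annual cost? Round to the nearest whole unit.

Annual demand D = 468 × 50 = 23,400.
With planned backorders, Q* = √(2DS/H) · √((H+B)/B).
√(2DS/H) = √(2 × 23,400 × 145 / 3.89) = 1320.785.
√((H+B)/B) = √((3.89+36.8)/36.8) = 1.0515.
Q* ≈ 1388.840.

Q* ≈ 1,389 tires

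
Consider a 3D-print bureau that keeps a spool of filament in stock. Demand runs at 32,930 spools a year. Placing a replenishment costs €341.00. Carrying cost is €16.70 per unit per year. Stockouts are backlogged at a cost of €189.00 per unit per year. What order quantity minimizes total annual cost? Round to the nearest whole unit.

With planned backorders, Q* = √(2DS/H) · √((H+B)/B).
√(2DS/H) = √(2 × 32,930 × 341 / 16.7) = 1159.658.
√((H+B)/B) = √((16.7+189)/189) = 1.0432.
Q* ≈ 1209.807.

Q* ≈ 1,210 spools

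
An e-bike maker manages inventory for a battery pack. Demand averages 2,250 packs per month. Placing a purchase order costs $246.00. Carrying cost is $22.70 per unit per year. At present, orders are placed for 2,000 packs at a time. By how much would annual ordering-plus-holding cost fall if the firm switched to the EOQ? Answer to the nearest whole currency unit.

Annual demand D = 2,250 × 12 = 27,000.
EOQ = √(2DS/H) = √(2 × 27,000 × 246 / 22.7) ≈ 764.98.
Cost at Q* = (D/Q*)S + (Q*/2)H = √(2DSH) ≈ $17,365.10.
Cost at Q = 2,000: (27,000/2,000)×246 + (2,000/2)×22.7 = $3,321.00 + $22,700.00 = $26,021.00.
Excess = $26,021.00 − $17,365.10 = $8,655.90.

Extra cost ≈ $8,656 per year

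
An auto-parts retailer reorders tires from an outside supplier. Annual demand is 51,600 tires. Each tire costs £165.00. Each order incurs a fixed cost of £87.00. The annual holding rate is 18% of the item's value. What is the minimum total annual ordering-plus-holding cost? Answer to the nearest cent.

Holding cost H = 0.18 × £165.00 = £29.7000 per unit per year.
Q* = √(2DS/H) = √(2 × 51,600 × 87 / 29.7) ≈ 549.82.
At Q*, ordering cost (D/Q*)S equals holding cost (Q*/2)H, each = √(DSH/2).
Minimum total = √(2DSH) = √(2 × 51,600 × 87 × 29.7) ≈ 16329.681.

TC* ≈ £16,329.68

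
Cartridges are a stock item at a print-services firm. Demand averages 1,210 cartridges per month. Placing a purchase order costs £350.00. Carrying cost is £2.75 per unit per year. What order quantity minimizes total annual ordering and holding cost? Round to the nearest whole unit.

Q* ≈ 1,922 cartridges

Annual demand D = 1,210 × 12 = 14,520.
EOQ = √(2DS / H) = √(2 × 14,520 × 350 / 2.75).
= √(10,164,000 / 2.75) = √3,696,000 ≈ 1922.498.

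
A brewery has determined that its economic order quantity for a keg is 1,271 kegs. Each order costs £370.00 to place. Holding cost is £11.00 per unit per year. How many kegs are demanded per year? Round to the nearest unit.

Invert the EOQ relation Q*² = 2DS/H.
From Q* = √(2DS/H): D = Q*²H / (2S) = 1,271² × 11 / (2 × 370) = 24013.312.

D ≈ 24,013 kegs per year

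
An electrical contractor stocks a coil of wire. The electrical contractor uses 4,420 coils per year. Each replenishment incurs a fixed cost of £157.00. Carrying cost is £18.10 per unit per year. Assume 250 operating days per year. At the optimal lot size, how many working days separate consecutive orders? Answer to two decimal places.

T ≈ 15.66 days

The optimal lot size = √(2DS/H) = √(2 × 4,420 × 157 / 18.1) ≈ 276.91.
Cycle time = Q*/D × 250 = 276.91 / 4,420 × 250 ≈ 15.662 days.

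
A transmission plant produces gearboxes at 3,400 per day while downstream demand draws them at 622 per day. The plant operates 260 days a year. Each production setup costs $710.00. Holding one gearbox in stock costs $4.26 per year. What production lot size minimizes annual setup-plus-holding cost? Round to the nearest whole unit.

Annual demand D = 622 × 260 = 161,720.
Production build-up factor (1 − d/p) = 1 − 622/3,400 = 0.8171.
Q* = √(2DS / (H(1 − d/p))) = √(2 × 161,720 × 710 / (4.26 × 0.8171)).
= √(229,642,400 / 3.4807) ≈ 8122.591.

Q* ≈ 8,123 gearboxes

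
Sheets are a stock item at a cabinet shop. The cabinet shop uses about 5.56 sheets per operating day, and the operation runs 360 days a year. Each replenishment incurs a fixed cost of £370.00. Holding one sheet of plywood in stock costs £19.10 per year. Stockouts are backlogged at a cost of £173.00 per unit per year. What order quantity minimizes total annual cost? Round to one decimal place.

Annual demand D = 5.56 × 360 = 2,001.6.
With planned backorders, Q* = √(2DS/H) · √((H+B)/B).
√(2DS/H) = √(2 × 2,001.6 × 370 / 19.1) = 278.476.
√((H+B)/B) = √((19.1+173)/173) = 1.0538.
Q* ≈ 293.446.

Q* ≈ 293.4 sheets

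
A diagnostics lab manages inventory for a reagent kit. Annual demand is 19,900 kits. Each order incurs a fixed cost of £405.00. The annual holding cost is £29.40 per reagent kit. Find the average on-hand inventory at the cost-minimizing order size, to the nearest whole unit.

Average inventory ≈ 370 kits

Q* = √(2DS/H) = √(2 × 19,900 × 405 / 29.4) ≈ 740.45.
Average inventory = Q*/2 ≈ 740.45 / 2 = 370.225.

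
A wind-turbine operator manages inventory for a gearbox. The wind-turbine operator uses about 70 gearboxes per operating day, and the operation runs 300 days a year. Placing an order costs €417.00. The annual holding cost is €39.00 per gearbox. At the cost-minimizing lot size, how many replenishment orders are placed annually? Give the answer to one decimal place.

N ≈ 31.3 orders per year

Annual demand D = 70 × 300 = 21,000.
EOQ = √(2DS/H) = √(2 × 21,000 × 417 / 39) ≈ 670.13.
Orders per year = D / Q* = 21,000 / 670.13 ≈ 31.337.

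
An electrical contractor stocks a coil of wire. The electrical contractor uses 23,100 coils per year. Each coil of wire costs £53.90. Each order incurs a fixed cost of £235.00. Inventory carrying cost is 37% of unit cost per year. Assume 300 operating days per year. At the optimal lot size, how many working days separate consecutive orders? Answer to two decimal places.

T ≈ 9.58 days

Holding cost H = 0.37 × £53.90 = £19.9430 per unit per year.
The optimal lot size = √(2DS/H) = √(2 × 23,100 × 235 / 19.943) ≈ 737.84.
Cycle time = Q*/D × 300 = 737.84 / 23,100 × 300 ≈ 9.582 days.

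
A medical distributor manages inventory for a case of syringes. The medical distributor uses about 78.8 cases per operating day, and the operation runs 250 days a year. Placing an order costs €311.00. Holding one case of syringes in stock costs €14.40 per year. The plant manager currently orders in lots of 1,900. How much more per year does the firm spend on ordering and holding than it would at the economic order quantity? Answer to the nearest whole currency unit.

Extra cost ≈ €3,621 per year

Annual demand D = 78.8 × 250 = 19,700.
EOQ = √(2DS/H) = √(2 × 19,700 × 311 / 14.4) ≈ 922.46.
Cost at Q* = (D/Q*)S + (Q*/2)H = √(2DSH) ≈ €13,283.41.
Cost at Q = 1,900: (19,700/1,900)×311 + (1,900/2)×14.4 = €3,224.58 + €13,680.00 = €16,904.58.
Excess = €16,904.58 − €13,283.41 = €3,621.17.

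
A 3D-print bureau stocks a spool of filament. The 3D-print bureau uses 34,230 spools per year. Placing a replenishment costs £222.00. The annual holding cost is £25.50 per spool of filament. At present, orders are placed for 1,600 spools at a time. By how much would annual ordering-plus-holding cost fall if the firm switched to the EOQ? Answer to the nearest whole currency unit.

Extra cost ≈ £5,463 per year

EOQ = √(2DS/H) = √(2 × 34,230 × 222 / 25.5) ≈ 772.01.
Cost at Q* = (D/Q*)S + (Q*/2)H = √(2DSH) ≈ £19,686.34.
Cost at Q = 1,600: (34,230/1,600)×222 + (1,600/2)×25.5 = £4,749.41 + £20,400.00 = £25,149.41.
Excess = £25,149.41 − £19,686.34 = £5,463.07.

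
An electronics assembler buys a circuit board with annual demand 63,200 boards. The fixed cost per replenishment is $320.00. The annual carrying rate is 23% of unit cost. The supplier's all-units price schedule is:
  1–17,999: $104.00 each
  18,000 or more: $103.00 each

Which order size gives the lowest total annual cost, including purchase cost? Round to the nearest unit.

Q* ≈ 1,300 boards

Holding cost per unit per year at price C is H = 0.23·C.
Evaluate total cost at each tier's feasible EOQ or, if the EOQ is below the tier, at the tier's minimum quantity.
EOQ at $104.00 = 1300.4 (feasible in tier 1): TC = 63,200×$104.00 + (63,200/1300.4)×320 + (1300.4/2)×0.23×$104.00 = $6,603,904.92.
EOQ at $103.00 = 1306.7 < 18000, so use break Q=18000: TC = 63,200×$103.00 + (63,200/18000.0)×320 + (18000.0/2)×0.23×$103.00 = $6,723,933.56.
Lowest total cost is $6,603,904.92 at Q = 1300.4.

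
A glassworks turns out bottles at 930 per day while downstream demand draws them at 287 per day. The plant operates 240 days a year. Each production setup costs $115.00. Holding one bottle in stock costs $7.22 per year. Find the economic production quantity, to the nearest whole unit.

Annual demand D = 287 × 240 = 68,880.
Production build-up factor (1 − d/p) = 1 − 287/930 = 0.6914.
Q* = √(2DS / (H(1 − d/p))) = √(2 × 68,880 × 115 / (7.22 × 0.6914)).
= √(15,842,400 / 4.9919) ≈ 1781.467.

Q* ≈ 1,781 bottles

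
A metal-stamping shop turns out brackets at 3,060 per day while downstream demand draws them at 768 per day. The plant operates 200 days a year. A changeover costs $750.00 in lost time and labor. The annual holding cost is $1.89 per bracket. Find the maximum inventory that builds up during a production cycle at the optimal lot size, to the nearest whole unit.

I_max ≈ 9,556 brackets

Annual demand D = 768 × 200 = 153,600.
Production build-up factor (1 − d/p) = 1 − 768/3,060 = 0.7490.
Q* = √(2DS / (H(1 − d/p))) = √(2 × 153,600 × 750 / (1.89 × 0.7490)).
= √(230,400,000 / 1.4156) ≈ 12757.446.
Maximum inventory = Q*(1 − d/p) = 12757.446 × 0.7490 ≈ 9555.577.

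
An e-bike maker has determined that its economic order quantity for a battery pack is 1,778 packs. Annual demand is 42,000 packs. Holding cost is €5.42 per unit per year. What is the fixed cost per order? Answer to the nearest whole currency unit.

S ≈ €204

The basic EOQ model gives Q* = √(2DS/H); rearrange for the unknown.
From Q* = √(2DS/H): S = Q*²H / (2D) = 1,778² × 5.42 / (2 × 42,000) = 203.9781.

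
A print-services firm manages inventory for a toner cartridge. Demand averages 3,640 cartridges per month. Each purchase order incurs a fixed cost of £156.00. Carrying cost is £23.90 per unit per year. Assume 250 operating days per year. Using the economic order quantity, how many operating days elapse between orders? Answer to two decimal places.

T ≈ 4.32 days

Annual demand D = 3,640 × 12 = 43,680.
EOQ = √(2DS/H) = √(2 × 43,680 × 156 / 23.9) ≈ 755.13.
Cycle time = Q*/D × 250 = 755.13 / 43,680 × 250 ≈ 4.322 days.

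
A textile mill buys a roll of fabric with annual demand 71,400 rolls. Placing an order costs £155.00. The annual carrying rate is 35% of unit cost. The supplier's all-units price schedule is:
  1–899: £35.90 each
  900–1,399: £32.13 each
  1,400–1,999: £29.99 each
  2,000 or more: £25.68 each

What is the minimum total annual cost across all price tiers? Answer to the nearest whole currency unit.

TC* ≈ £1,848,074

Holding cost per unit per year at price C is H = 0.35·C.
Evaluate total cost at each tier's feasible EOQ or, if the EOQ is below the tier, at the tier's minimum quantity.
Tier 1 (£35.90): EOQ = 1327.2 exceeds tier's upper bound 899, so this tier is dominated.
Tier 2 (£32.13): EOQ = 1402.9 exceeds tier's upper bound 1399, so this tier is dominated.
EOQ at £29.99 = 1452.1 (feasible in tier 3): TC = 71,400×£29.99 + (71,400/1452.1)×155 + (1452.1/2)×0.35×£29.99 = £2,156,528.36.
EOQ at £25.68 = 1569.3 < 2000, so use break Q=2000: TC = 71,400×£25.68 + (71,400/2000.0)×155 + (2000.0/2)×0.35×£25.68 = £1,848,073.50.
Lowest total cost among the candidates is at Q = 2000.0.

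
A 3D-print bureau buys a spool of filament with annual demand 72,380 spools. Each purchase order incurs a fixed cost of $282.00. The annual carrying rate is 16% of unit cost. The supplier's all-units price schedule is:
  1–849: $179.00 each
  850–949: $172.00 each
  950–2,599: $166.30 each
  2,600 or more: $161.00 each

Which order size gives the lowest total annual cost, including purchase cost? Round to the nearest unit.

Q* ≈ 2,600 spools

Holding cost per unit per year at price C is H = 0.16·C.
Candidates are each tier's EOQ (if it falls in that tier) and each price-break quantity.
Tier 1 ($179.00): EOQ = 1193.9 exceeds tier's upper bound 849, so this tier is dominated.
Tier 2 ($172.00): EOQ = 1217.9 exceeds tier's upper bound 949, so this tier is dominated.
EOQ at $166.30 = 1238.6 (feasible in tier 3): TC = 72,380×$166.30 + (72,380/1238.6)×282 + (1238.6/2)×0.16×$166.30 = $12,069,751.55.
EOQ at $161.00 = 1258.9 < 2600, so use break Q=2600: TC = 72,380×$161.00 + (72,380/2600.0)×282 + (2600.0/2)×0.16×$161.00 = $11,694,518.45.
Lowest total cost is $11,694,518.45 at Q = 2600.0.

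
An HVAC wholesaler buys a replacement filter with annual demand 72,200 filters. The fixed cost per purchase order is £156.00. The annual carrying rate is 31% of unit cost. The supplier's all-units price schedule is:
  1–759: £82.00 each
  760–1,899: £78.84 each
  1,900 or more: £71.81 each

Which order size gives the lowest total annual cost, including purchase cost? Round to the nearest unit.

Q* ≈ 1,900 filters

Holding cost per unit per year at price C is H = 0.31·C.
For each price level, check whether its EOQ is feasible; otherwise the best quantity at that price is the breakpoint.
Tier 1 (£82.00): EOQ = 941.4 exceeds tier's upper bound 759, so this tier is dominated.
EOQ at £78.84 = 960.0 (feasible in tier 2): TC = 72,200×£78.84 + (72,200/960.0)×156 + (960.0/2)×0.31×£78.84 = £5,715,711.89.
EOQ at £71.81 = 1005.9 < 1900, so use break Q=1900: TC = 72,200×£71.81 + (72,200/1900.0)×156 + (1900.0/2)×0.31×£71.81 = £5,211,758.04.
Lowest total cost is £5,211,758.04 at Q = 1900.0.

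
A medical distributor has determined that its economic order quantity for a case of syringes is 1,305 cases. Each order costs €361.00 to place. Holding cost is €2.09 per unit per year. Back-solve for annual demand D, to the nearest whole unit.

D ≈ 4,930 cases per year

Squaring Q* = √(2DS/H) gives Q*² = 2DS/H.
From Q* = √(2DS/H): D = Q*²H / (2S) = 1,305² × 2.09 / (2 × 361) = 4929.809.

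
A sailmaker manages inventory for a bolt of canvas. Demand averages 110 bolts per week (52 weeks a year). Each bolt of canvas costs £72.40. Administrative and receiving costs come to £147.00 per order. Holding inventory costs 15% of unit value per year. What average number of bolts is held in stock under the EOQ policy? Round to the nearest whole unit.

Annual demand D = 110 × 52 = 5,720.
Holding cost H = 0.15 × £72.40 = £10.8600 per unit per year.
The optimal lot size = √(2DS/H) = √(2 × 5,720 × 147 / 10.86) ≈ 393.51.
Average inventory = Q*/2 ≈ 393.51 / 2 = 196.755.

Average inventory ≈ 197 bolts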